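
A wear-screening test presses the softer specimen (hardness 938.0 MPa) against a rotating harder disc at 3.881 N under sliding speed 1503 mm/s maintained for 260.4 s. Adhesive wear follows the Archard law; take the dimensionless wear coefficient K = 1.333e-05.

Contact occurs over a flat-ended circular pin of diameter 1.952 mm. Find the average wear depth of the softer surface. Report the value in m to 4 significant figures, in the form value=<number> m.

value=7.213e-06 m

The algebra holds exact precision, and the intermediates are displayed rounded. Rounded once at the end: 4 significant digits.
Convert: Sliding speed v = 1503 mm/s = 1.503 m/s. Distance covered L = v·t = 1.503 m/s × 260.4 s = 391.4 m.
Convert: Hardness H = 938.0 MPa = 9.380e+08 Pa.
Convert: Pin diameter d = 1.952 mm = 0.001952 m. Contact area A = π·d²/4 = π·(0.001952 m)²/4 = 2.993e-06 m².
Expressed in SI base units: W = 3.881 N, H = 9.380e+08 Pa, K = 1.333e-05.
Archard relation: V = K·W·L/H = 1.333e-05 · 3.881 · 391.4 / 9.380e+08 = 2.159e-11 m³.
Mean wear depth h = V/A = 2.159e-11 / 2.993e-06 = 7.213e-06 m.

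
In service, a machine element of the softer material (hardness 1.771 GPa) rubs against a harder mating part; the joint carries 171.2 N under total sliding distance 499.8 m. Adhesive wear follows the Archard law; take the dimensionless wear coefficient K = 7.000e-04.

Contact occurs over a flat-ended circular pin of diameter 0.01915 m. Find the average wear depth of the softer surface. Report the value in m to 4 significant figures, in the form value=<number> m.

Quoted intermediates are rounded — all working math keeps exact precision; rounded once at the end: 4 significant figures.
Convert: Hardness H = 1.771 GPa = 1.771e+09 Pa.
Convert: Contact area A = π·d²/4 = π·(0.01915 m)²/4 = 2.880e-04 m².
SI base units throughout: W = 171.2 N, H = 1.771e+09 Pa, K = 7.000e-04.
Worn volume V = K·W·L/H = 7.000e-04 · 171.2 · 499.8 / 1.771e+09 = 3.382e-08 m³.
Mean depth h = V/A = 3.382e-08 / 2.880e-04 = 1.174e-04 m.

value=1.174e-04 m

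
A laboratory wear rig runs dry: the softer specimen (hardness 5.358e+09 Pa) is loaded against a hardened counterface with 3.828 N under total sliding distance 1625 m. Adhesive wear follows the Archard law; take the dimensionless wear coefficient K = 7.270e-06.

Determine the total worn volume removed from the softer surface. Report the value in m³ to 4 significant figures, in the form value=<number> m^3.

value=8.440e-12 m^3

The intermediates appear rounded; all arithmetic holds full precision. Rounded just once to four significant figures.
In SI base units, W = 3.828 N, H = 5.358e+09 Pa, K = 7.270e-06.
Apply Archard: V = K·W·L/H = 7.270e-06 · 3.828 · 1625 / 5.358e+09 = 8.440e-12 m³.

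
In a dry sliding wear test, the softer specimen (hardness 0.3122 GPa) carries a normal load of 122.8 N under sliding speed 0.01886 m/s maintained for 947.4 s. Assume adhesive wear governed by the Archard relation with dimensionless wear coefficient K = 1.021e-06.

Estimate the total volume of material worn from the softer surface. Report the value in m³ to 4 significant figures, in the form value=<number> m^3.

value=7.176e-12 m^3

The intermediates are displayed rounded, and each operation runs at full precision, and rounded once at the end to 4 significant digits.
Convert: Distance covered L = v·t = 0.01886 m/s × 947.4 s = 17.87 m.
Convert: Hardness H = 0.3122 GPa = 3.122e+08 Pa.
Collected in SI base units: W = 122.8 N, H = 3.122e+08 Pa, K = 1.021e-06.
Archard relation: V = K·W·L/H = 1.021e-06 · 122.8 · 17.87 / 3.122e+08 = 7.176e-12 m³.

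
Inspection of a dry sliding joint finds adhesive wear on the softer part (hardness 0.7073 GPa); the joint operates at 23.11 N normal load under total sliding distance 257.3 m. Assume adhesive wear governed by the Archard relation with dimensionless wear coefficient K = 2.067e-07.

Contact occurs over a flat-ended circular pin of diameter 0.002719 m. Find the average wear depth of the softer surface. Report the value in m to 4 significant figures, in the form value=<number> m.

value=2.993e-07 m

Each operation runs at full precision, and intermediate values are shown rounded, and one final rounding, at 4 significant figures.
Hardness H = 0.7073 GPa = 7.073e+08 Pa.
Contact area A = π·d²/4 = π·(0.002719 m)²/4 = 5.806e-06 m².
As SI base values: W = 23.11 N, H = 7.073e+08 Pa, K = 2.067e-07.
Volume removed: V = K·W·L/H = 2.067e-07 · 23.11 · 257.3 / 7.073e+08 = 1.738e-12 m³.
Mean wear depth h = V/A = 1.738e-12 / 5.806e-06 = 2.993e-07 m.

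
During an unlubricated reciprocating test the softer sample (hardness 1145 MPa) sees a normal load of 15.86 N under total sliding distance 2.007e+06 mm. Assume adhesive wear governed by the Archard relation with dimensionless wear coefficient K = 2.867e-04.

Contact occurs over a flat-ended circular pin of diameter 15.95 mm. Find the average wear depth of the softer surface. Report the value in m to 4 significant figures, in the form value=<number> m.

value=3.989e-05 m

Intermediate values are printed rounded. The computation runs at full float precision; a lone final rounding, at 4 significant figures.
Convert: The distance L = 2.007e+06 mm = 2007 m.
Convert: Hardness H = 1145 MPa = 1.145e+09 Pa.
Convert: Pin diameter d = 15.95 mm = 0.01595 m. Contact area A = π·d²/4 = π·(0.01595 m)²/4 = 1.998e-04 m².
Restated in SI base units: W = 15.86 N, H = 1.145e+09 Pa, K = 2.867e-04.
Volume removed: V = K·W·L/H = 2.867e-04 · 15.86 · 2007 / 1.145e+09 = 7.970e-09 m³.
Depth of wear h = V/A = 7.970e-09 / 1.998e-04 = 3.989e-05 m.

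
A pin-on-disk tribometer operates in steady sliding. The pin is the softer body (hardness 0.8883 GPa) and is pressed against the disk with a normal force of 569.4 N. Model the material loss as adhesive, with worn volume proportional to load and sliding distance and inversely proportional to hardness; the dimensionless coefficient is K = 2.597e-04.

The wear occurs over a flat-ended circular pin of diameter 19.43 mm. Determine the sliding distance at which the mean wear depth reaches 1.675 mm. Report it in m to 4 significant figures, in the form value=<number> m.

value=2983 m

All working math keeps full precision. The intermediates are displayed rounded — rounded just once: four significant figures.
Hardness H = 0.8883 GPa = 8.883e+08 Pa.
Pin diameter d = 19.43 mm = 0.01943 m. Contact area A = π·d²/4 = π·(0.01943 m)²/4 = 2.965e-04 m².
Depth limit h_lim = 1.675 mm = 0.001675 m.
In SI base units: W = 569.4 N, H = 8.883e+08 Pa, K = 2.597e-04.
Limit volume V_lim = h_lim·A = 0.001675 · 2.965e-04 = 4.966e-07 m³.
Sliding life L = V_lim·H/(K·W) = 4.966e-07 · 8.883e+08 / (2.597e-04 · 569.4) = 2983 m.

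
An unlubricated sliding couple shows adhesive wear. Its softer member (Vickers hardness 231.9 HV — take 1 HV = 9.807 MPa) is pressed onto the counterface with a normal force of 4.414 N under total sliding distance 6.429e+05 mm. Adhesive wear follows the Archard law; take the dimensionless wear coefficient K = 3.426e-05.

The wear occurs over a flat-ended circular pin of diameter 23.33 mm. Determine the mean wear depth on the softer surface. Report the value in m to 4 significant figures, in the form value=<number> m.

value=1.000e-07 m

The intermediates appear rounded; every step maintains full float precision; a lone final rounding to 4 significant digits.
Path length L = 6.429e+05 mm = 642.9 m.
Hardness H = 231.9 HV × 9.807 MPa/HV = 2274 MPa = 2.274e+09 Pa.
Pin diameter d = 23.33 mm = 0.02333 m. Contact area A = π·d²/4 = π·(0.02333 m)²/4 = 4.275e-04 m².
As SI base values: W = 4.414 N, H = 2.274e+09 Pa, K = 3.426e-05.
The Archard volume V = K·W·L/H = 3.426e-05 · 4.414 · 642.9 / 2.274e+09 = 4.275e-11 m³.
Mean depth h = V/A = 4.275e-11 / 4.275e-04 = 1.000e-07 m.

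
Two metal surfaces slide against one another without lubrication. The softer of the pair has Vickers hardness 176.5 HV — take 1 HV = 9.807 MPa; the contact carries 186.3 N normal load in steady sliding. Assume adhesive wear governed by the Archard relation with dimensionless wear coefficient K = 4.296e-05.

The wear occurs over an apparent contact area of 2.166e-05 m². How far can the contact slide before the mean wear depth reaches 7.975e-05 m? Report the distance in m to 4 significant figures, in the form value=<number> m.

Each operation keeps full precision. Shown intermediates are rounded, and rounded once at the end to four significant digits.
Hardness H = 176.5 HV × 9.807 MPa/HV = 1731 MPa = 1.731e+09 Pa.
As SI base values: W = 186.3 N, H = 1.731e+09 Pa, K = 4.296e-05.
Wearable volume V_lim = h_lim·A = 7.975e-05 · 2.166e-05 = 1.727e-09 m³.
Sliding life L = V_lim·H/(K·W) = 1.727e-09 · 1.731e+09 / (4.296e-05 · 186.3) = 373.6 m.

value=373.6 m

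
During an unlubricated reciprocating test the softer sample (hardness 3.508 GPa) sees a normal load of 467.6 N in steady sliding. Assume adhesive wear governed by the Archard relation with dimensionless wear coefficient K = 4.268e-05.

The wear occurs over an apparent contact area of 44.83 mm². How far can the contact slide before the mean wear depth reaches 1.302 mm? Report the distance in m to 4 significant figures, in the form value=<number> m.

Displayed values are rounded; the computation runs at full precision — a single final rounding, at 4 significant digits.
Convert: Hardness H = 3.508 GPa = 3.508e+09 Pa.
Convert: Contact area A = 44.83 mm² = 4.483e-05 m².
Convert: Depth limit h_lim = 1.302 mm = 0.001302 m.
Working in SI base units: W = 467.6 N, H = 3.508e+09 Pa, K = 4.268e-05.
Volume at the limit: V_lim = h_lim·A = 0.001302 · 4.483e-05 = 5.837e-08 m³.
Life L = V_lim·H/(K·W) = 5.837e-08 · 3.508e+09 / (4.268e-05 · 467.6) = 1.026e+04 m.

value=1.026e+04 m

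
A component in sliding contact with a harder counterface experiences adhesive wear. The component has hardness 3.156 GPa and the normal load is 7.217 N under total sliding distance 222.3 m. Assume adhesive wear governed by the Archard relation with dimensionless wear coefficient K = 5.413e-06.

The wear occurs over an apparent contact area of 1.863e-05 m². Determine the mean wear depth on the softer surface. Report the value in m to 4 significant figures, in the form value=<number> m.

The intermediates are printed rounded, and all working math keeps full precision. Rounded just once, at 4 significant digits.
Convert: Hardness H = 3.156 GPa = 3.156e+09 Pa.
As SI base values: W = 7.217 N, H = 3.156e+09 Pa, K = 5.413e-06.
Worn volume V = K·W·L/H = 5.413e-06 · 7.217 · 222.3 / 3.156e+09 = 2.752e-12 m³.
Average depth h = V/A = 2.752e-12 / 1.863e-05 = 1.477e-07 m.

value=1.477e-07 m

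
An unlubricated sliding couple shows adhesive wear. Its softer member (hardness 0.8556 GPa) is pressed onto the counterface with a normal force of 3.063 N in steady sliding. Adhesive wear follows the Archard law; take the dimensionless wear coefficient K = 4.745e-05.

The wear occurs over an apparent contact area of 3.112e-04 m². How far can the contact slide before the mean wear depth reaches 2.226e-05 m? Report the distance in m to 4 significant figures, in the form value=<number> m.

Intermediate values are shown rounded — all arithmetic carries full float precision — rounded just once, at 4 significant figures.
Convert: Hardness H = 0.8556 GPa = 8.556e+08 Pa.
Expressed in SI base units: W = 3.063 N, H = 8.556e+08 Pa, K = 4.745e-05.
Volume at the limit: V_lim = h_lim·A = 2.226e-05 · 3.112e-04 = 6.927e-09 m³.
Sliding life L = V_lim·H/(K·W) = 6.927e-09 · 8.556e+08 / (4.745e-05 · 3.063) = 4.078e+04 m.

value=4.078e+04 m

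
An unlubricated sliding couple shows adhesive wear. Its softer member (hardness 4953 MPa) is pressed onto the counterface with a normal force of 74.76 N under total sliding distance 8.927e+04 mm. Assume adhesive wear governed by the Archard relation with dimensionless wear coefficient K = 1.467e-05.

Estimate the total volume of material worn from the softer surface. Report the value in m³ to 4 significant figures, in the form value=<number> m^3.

Intermediates are printed rounded — all working math keeps full precision — a lone final rounding to 4 significant figures.
Convert: Total distance L = 8.927e+04 mm = 89.27 m.
Convert: Hardness H = 4953 MPa = 4.953e+09 Pa.
As SI base values: W = 74.76 N, H = 4.953e+09 Pa, K = 1.467e-05.
Wear volume V = K·W·L/H = 1.467e-05 · 74.76 · 89.27 / 4.953e+09 = 1.977e-11 m³.

value=1.977e-11 m^3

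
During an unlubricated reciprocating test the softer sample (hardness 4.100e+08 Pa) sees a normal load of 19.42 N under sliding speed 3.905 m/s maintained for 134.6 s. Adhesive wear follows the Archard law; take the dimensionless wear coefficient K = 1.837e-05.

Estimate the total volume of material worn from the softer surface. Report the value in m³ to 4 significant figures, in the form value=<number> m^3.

value=4.573e-10 m^3

The computation keeps exact precision; the intermediates are shown rounded. Rounded once at the end to 4 significant figures.
Convert: Distance L = v·t = 3.905 m/s × 134.6 s = 525.6 m.
Restated in SI base units: W = 19.42 N, H = 4.100e+08 Pa, K = 1.837e-05.
Archard volume V = K·W·L/H = 1.837e-05 · 19.42 · 525.6 / 4.100e+08 = 4.573e-10 m³.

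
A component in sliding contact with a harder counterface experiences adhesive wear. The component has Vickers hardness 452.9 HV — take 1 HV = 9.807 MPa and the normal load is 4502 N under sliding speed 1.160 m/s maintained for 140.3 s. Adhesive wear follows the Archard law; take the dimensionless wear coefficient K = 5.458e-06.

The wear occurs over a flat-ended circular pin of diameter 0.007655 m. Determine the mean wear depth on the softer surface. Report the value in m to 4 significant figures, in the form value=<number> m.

value=1.956e-05 m

The intermediates appear rounded, and each operation maintains full float precision, and a lone final rounding: 4 significant figures.
Convert: Sliding distance L = v·t = 1.160 m/s × 140.3 s = 162.7 m.
Convert: Hardness H = 452.9 HV × 9.807 MPa/HV = 4442 MPa = 4.442e+09 Pa.
Convert: Contact area A = π·d²/4 = π·(0.007655 m)²/4 = 4.602e-05 m².
Expressed in SI base units: W = 4502 N, H = 4.442e+09 Pa, K = 5.458e-06.
Volume removed: V = K·W·L/H = 5.458e-06 · 4502 · 162.7 / 4.442e+09 = 9.004e-10 m³.
Mean depth h = V/A = 9.004e-10 / 4.602e-05 = 1.956e-05 m.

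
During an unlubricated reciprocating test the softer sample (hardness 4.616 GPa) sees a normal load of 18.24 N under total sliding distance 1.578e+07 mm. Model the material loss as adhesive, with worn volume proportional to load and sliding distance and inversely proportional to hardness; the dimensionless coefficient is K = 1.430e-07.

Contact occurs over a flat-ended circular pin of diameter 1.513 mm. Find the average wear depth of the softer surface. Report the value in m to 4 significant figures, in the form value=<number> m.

The algebra carries exact precision — printed values are rounded. Rounded just once, at 4 significant figures.
Distance L = 1.578e+07 mm = 1.578e+04 m.
Hardness H = 4.616 GPa = 4.616e+09 Pa.
Pin diameter d = 1.513 mm = 0.001513 m. Contact area A = π·d²/4 = π·(0.001513 m)²/4 = 1.798e-06 m².
As SI base values: W = 18.24 N, H = 4.616e+09 Pa, K = 1.430e-07.
Archard volume V = K·W·L/H = 1.430e-07 · 18.24 · 1.578e+04 / 4.616e+09 = 8.917e-12 m³.
Mean depth h = V/A = 8.917e-12 / 1.798e-06 = 4.959e-06 m.

value=4.959e-06 m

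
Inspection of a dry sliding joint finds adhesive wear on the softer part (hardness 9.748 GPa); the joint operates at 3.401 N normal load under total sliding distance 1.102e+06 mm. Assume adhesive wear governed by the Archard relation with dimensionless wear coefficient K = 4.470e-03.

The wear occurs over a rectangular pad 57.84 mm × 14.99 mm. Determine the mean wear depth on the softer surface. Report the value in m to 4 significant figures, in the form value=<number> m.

Each operation maintains full precision. Intermediates are printed rounded. Rounded just once, at four significant figures.
Convert: Total distance L = 1.102e+06 mm = 1102 m.
Convert: Hardness H = 9.748 GPa = 9.748e+09 Pa.
Convert: Pad sides 57.84 mm × 14.99 mm = 0.05784 m × 0.01499 m. Contact area A = 0.05784 m × 0.01499 m = 8.670e-04 m².
Working in SI base units: W = 3.401 N, H = 9.748e+09 Pa, K = 4.470e-03.
Apply Archard: V = K·W·L/H = 4.470e-03 · 3.401 · 1102 / 9.748e+09 = 1.719e-09 m³.
Mean depth h = V/A = 1.719e-09 / 8.670e-04 = 1.982e-06 m.

value=1.982e-06 m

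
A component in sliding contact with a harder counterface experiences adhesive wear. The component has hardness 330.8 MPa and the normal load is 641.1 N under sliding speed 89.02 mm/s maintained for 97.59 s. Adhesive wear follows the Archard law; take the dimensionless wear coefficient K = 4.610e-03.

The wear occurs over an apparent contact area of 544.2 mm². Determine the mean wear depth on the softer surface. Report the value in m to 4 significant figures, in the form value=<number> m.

value=1.426e-04 m

All working math keeps exact precision. Intermediates are shown rounded — one last rounding, at 4 significant figures.
Convert: Sliding speed v = 89.02 mm/s = 0.08902 m/s. Path length L = v·t = 0.08902 m/s × 97.59 s = 8.687 m.
Convert: Hardness H = 330.8 MPa = 3.308e+08 Pa.
Convert: Contact area A = 544.2 mm² = 5.442e-04 m².
Expressed in SI base units: W = 641.1 N, H = 3.308e+08 Pa, K = 4.610e-03.
Archard volume V = K·W·L/H = 4.610e-03 · 641.1 · 8.687 / 3.308e+08 = 7.762e-08 m³.
Average depth h = V/A = 7.762e-08 / 5.442e-04 = 1.426e-04 m.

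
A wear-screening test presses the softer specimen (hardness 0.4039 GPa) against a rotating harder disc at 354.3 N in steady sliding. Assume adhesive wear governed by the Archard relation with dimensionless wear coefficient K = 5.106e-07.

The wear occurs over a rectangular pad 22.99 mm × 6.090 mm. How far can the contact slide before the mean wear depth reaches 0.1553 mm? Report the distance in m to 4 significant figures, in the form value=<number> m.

Intermediate values are displayed rounded. The algebra holds full float precision, and one final rounding to four significant figures.
Convert: Hardness H = 0.4039 GPa = 4.039e+08 Pa.
Convert: Pad sides 22.99 mm × 6.090 mm = 0.02299 m × 0.006090 m. Contact area A = 0.02299 m × 0.006090 m = 1.400e-04 m².
Convert: Depth limit h_lim = 0.1553 mm = 1.553e-04 m.
In SI base units, W = 354.3 N, H = 4.039e+08 Pa, K = 5.106e-07.
Wearable volume V_lim = h_lim·A = 1.553e-04 · 1.400e-04 = 2.174e-08 m³.
Life L = V_lim·H/(K·W) = 2.174e-08 · 4.039e+08 / (5.106e-07 · 354.3) = 4.855e+04 m.

value=4.855e+04 m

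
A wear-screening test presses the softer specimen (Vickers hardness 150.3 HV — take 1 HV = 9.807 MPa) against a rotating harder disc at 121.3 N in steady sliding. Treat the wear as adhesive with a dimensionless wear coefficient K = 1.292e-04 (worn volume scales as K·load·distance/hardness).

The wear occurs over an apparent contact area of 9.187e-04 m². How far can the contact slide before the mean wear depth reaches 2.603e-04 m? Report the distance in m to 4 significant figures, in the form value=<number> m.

value=2.249e+04 m

The computation holds full precision, and the intermediates are printed rounded. Rounded once at the end, at 4 significant digits.
Convert: Hardness H = 150.3 HV × 9.807 MPa/HV = 1474 MPa = 1.474e+09 Pa.
As SI base values: W = 121.3 N, H = 1.474e+09 Pa, K = 1.292e-04.
Wearable volume V_lim = h_lim·A = 2.603e-04 · 9.187e-04 = 2.391e-07 m³.
Thus life L = V_lim·H/(K·W) = 2.391e-07 · 1.474e+09 / (1.292e-04 · 121.3) = 2.249e+04 m.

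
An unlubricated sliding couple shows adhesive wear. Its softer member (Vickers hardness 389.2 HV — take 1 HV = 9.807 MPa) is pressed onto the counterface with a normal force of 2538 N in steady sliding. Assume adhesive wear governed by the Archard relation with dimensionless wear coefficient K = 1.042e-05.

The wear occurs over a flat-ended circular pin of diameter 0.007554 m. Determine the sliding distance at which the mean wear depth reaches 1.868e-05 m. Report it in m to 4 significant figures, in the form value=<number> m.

The intermediates are shown rounded; all working math runs at exact precision. Rounded just once: 4 significant digits.
Convert: Hardness H = 389.2 HV × 9.807 MPa/HV = 3817 MPa = 3.817e+09 Pa.
Convert: Contact area A = π·d²/4 = π·(0.007554 m)²/4 = 4.482e-05 m².
Expressed in SI base units: W = 2538 N, H = 3.817e+09 Pa, K = 1.042e-05.
Limit volume V_lim = h_lim·A = 1.868e-05 · 4.482e-05 = 8.372e-10 m³.
Inverting, life L = V_lim·H/(K·W) = 8.372e-10 · 3.817e+09 / (1.042e-05 · 2538) = 120.8 m.

value=120.8 m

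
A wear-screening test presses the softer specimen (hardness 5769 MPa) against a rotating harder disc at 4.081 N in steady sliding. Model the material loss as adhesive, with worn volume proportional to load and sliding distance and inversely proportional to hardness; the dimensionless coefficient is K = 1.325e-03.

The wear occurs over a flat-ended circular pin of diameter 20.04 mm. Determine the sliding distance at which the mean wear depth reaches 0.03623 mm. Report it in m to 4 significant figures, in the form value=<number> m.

value=1.219e+04 m

Intermediate values are printed rounded; the algebra carries full float precision. Rounded just once: four significant figures.
Hardness H = 5769 MPa = 5.769e+09 Pa.
Pin diameter d = 20.04 mm = 0.02004 m. Contact area A = π·d²/4 = π·(0.02004 m)²/4 = 3.154e-04 m².
Depth limit h_lim = 0.03623 mm = 3.623e-05 m.
In SI base units, W = 4.081 N, H = 5.769e+09 Pa, K = 1.325e-03.
Wearable volume V_lim = h_lim·A = 3.623e-05 · 3.154e-04 = 1.143e-08 m³.
Thus life L = V_lim·H/(K·W) = 1.143e-08 · 5.769e+09 / (1.325e-03 · 4.081) = 1.219e+04 m.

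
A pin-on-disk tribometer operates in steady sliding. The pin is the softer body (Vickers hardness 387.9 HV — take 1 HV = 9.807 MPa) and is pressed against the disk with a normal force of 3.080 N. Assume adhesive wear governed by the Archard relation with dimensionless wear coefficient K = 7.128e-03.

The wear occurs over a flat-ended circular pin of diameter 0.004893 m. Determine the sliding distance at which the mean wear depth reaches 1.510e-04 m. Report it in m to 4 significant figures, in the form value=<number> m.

value=492.0 m

Intermediates are displayed rounded — all working math holds full float precision. Rounded just once, at four significant figures.
Convert: Hardness H = 387.9 HV × 9.807 MPa/HV = 3804 MPa = 3.804e+09 Pa.
Convert: Contact area A = π·d²/4 = π·(0.004893 m)²/4 = 1.880e-05 m².
SI base units throughout: W = 3.080 N, H = 3.804e+09 Pa, K = 7.128e-03.
Permissible volume V_lim = h_lim·A = 1.510e-04 · 1.880e-05 = 2.839e-09 m³.
Inverting, life L = V_lim·H/(K·W) = 2.839e-09 · 3.804e+09 / (7.128e-03 · 3.080) = 492.0 m.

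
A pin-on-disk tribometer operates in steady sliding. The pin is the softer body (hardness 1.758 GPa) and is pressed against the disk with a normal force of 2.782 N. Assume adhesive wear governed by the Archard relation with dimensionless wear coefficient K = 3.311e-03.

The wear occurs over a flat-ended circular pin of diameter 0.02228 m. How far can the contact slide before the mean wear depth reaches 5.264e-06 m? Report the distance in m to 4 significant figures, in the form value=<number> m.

The intermediates are printed rounded — all arithmetic maintains exact precision, and one final rounding, at four significant digits.
Convert: Hardness H = 1.758 GPa = 1.758e+09 Pa.
Convert: Contact area A = π·d²/4 = π·(0.02228 m)²/4 = 3.899e-04 m².
As SI base values: W = 2.782 N, H = 1.758e+09 Pa, K = 3.311e-03.
Volume at the limit: V_lim = h_lim·A = 5.264e-06 · 3.899e-04 = 2.052e-09 m³.
Life L = V_lim·H/(K·W) = 2.052e-09 · 1.758e+09 / (3.311e-03 · 2.782) = 391.7 m.

value=391.7 m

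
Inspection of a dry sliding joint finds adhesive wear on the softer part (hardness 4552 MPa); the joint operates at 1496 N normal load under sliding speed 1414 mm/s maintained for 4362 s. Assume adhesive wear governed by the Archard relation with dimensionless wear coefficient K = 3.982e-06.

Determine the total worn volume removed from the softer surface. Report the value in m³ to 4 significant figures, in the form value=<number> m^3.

The algebra holds full precision; shown intermediates are rounded, and a lone final rounding, at four significant figures.
Sliding speed v = 1414 mm/s = 1.414 m/s. Distance L = v·t = 1.414 m/s × 4362 s = 6168 m.
Hardness H = 4552 MPa = 4.552e+09 Pa.
In SI base units: W = 1496 N, H = 4.552e+09 Pa, K = 3.982e-06.
Wear volume V = K·W·L/H = 3.982e-06 · 1496 · 6168 / 4.552e+09 = 8.072e-09 m³.

value=8.072e-09 m^3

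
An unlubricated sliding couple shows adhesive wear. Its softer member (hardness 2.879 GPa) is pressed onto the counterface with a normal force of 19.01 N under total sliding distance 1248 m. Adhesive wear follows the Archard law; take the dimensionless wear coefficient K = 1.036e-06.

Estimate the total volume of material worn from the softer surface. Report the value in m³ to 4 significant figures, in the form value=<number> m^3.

value=8.537e-12 m^3

Every step keeps exact precision, and shown intermediates are rounded — one last rounding: four significant figures.
Convert: Hardness H = 2.879 GPa = 2.879e+09 Pa.
As SI base values: W = 19.01 N, H = 2.879e+09 Pa, K = 1.036e-06.
Wear volume V = K·W·L/H = 1.036e-06 · 19.01 · 1248 / 2.879e+09 = 8.537e-12 m³.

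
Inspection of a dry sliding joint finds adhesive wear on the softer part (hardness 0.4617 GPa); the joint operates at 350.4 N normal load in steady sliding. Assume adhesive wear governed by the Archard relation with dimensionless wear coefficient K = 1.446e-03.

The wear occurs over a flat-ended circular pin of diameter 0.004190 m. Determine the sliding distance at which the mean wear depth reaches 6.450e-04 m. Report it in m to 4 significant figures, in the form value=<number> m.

Intermediates appear rounded; the algebra holds full float precision, and one last rounding, at 4 significant figures.
Hardness H = 0.4617 GPa = 4.617e+08 Pa.
Contact area A = π·d²/4 = π·(0.004190 m)²/4 = 1.379e-05 m².
Expressed in SI base units: W = 350.4 N, H = 4.617e+08 Pa, K = 1.446e-03.
Wearable volume V_lim = h_lim·A = 6.450e-04 · 1.379e-05 = 8.894e-09 m³.
Life L = V_lim·H/(K·W) = 8.894e-09 · 4.617e+08 / (1.446e-03 · 350.4) = 8.104 m.

value=8.104 m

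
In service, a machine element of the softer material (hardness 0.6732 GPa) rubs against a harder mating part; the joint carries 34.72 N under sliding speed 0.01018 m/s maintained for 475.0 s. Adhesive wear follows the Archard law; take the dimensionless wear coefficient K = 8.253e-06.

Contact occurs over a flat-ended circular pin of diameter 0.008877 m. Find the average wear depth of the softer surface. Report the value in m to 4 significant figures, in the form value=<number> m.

Printed values are rounded; every step maintains full precision — rounded just once, at four significant digits.
Distance covered L = v·t = 0.01018 m/s × 475.0 s = 4.835 m.
Hardness H = 0.6732 GPa = 6.732e+08 Pa.
Contact area A = π·d²/4 = π·(0.008877 m)²/4 = 6.189e-05 m².
Collected in SI base units: W = 34.72 N, H = 6.732e+08 Pa, K = 8.253e-06.
Wear volume V = K·W·L/H = 8.253e-06 · 34.72 · 4.835 / 6.732e+08 = 2.058e-12 m³.
Depth h = V/A = 2.058e-12 / 6.189e-05 = 3.326e-08 m.

value=3.326e-08 m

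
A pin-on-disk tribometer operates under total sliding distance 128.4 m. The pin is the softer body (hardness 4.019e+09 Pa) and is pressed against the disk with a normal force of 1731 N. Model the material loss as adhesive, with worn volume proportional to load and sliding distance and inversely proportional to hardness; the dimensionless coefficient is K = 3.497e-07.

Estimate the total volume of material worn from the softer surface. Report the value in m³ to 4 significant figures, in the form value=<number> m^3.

value=1.934e-11 m^3

Intermediate values are displayed rounded, and every step maintains full float precision; one final rounding: four significant digits.
In SI base units: W = 1731 N, H = 4.019e+09 Pa, K = 3.497e-07.
By Archard's law, V = K·W·L/H = 3.497e-07 · 1731 · 128.4 / 4.019e+09 = 1.934e-11 m³.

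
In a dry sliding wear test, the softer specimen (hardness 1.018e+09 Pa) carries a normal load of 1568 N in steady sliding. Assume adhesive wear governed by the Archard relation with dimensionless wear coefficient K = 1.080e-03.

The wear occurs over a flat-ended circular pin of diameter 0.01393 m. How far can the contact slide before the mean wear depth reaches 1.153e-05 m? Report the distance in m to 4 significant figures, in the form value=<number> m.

Intermediates are displayed rounded. The algebra carries full precision — rounded just once: 4 significant digits.
Convert: Contact area A = π·d²/4 = π·(0.01393 m)²/4 = 1.524e-04 m².
In SI base units: W = 1568 N, H = 1.018e+09 Pa, K = 1.080e-03.
Limit volume V_lim = h_lim·A = 1.153e-05 · 1.524e-04 = 1.757e-09 m³.
Inverting, life L = V_lim·H/(K·W) = 1.757e-09 · 1.018e+09 / (1.080e-03 · 1568) = 1.056 m.

value=1.056 m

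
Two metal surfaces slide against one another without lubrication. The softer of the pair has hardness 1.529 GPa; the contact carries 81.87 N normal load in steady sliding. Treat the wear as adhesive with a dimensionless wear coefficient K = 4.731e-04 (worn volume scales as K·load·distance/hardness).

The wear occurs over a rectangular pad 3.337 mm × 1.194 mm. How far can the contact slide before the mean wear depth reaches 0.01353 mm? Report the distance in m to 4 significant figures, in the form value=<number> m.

Printed values are rounded; each operation holds exact precision. Rounded just once to 4 significant digits.
Hardness H = 1.529 GPa = 1.529e+09 Pa.
Pad sides 3.337 mm × 1.194 mm = 0.003337 m × 0.001194 m. Contact area A = 0.003337 m × 0.001194 m = 3.984e-06 m².
Depth limit h_lim = 0.01353 mm = 1.353e-05 m.
Restated in SI base units: W = 81.87 N, H = 1.529e+09 Pa, K = 4.731e-04.
Allowed volume V_lim = h_lim·A = 1.353e-05 · 3.984e-06 = 5.391e-11 m³.
Life L = V_lim·H/(K·W) = 5.391e-11 · 1.529e+09 / (4.731e-04 · 81.87) = 2.128 m.

value=2.128 m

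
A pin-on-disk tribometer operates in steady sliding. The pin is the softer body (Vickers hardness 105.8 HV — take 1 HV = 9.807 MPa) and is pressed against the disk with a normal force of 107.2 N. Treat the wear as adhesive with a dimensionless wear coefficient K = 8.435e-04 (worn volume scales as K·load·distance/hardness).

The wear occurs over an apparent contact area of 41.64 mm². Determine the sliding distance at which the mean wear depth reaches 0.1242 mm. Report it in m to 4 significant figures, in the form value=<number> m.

value=59.34 m

The intermediates appear rounded. All working math maintains exact precision. Rounded just once, at four significant digits.
Convert: Hardness H = 105.8 HV × 9.807 MPa/HV = 1038 MPa = 1.038e+09 Pa.
Convert: Contact area A = 41.64 mm² = 4.164e-05 m².
Convert: Depth limit h_lim = 0.1242 mm = 1.242e-04 m.
SI base units throughout: W = 107.2 N, H = 1.038e+09 Pa, K = 8.435e-04.
Allowed volume V_lim = h_lim·A = 1.242e-04 · 4.164e-05 = 5.172e-09 m³.
Life L = V_lim·H/(K·W) = 5.172e-09 · 1.038e+09 / (8.435e-04 · 107.2) = 59.34 m.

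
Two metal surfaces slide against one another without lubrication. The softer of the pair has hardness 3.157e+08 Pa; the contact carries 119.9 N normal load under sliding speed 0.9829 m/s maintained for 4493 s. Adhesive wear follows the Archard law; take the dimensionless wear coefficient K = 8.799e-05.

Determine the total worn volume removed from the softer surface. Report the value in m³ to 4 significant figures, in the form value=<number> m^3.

All arithmetic maintains full precision. Shown intermediates are rounded — rounded once at the end: 4 significant figures.
Convert: Distance L = v·t = 0.9829 m/s × 4493 s = 4416 m.
Working in SI base units: W = 119.9 N, H = 3.157e+08 Pa, K = 8.799e-05.
The Archard volume V = K·W·L/H = 8.799e-05 · 119.9 · 4416 / 3.157e+08 = 1.476e-07 m³.

value=1.476e-07 m^3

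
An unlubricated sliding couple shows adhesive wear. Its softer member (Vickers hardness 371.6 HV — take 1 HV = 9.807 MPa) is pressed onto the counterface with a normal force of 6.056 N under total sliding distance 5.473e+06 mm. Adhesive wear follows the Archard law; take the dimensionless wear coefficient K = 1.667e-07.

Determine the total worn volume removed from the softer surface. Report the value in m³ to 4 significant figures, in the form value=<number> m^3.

value=1.516e-12 m^3

Every step carries full float precision — intermediate values are displayed rounded — rounded once at the end: four significant figures.
Convert: Sliding distance L = 5.473e+06 mm = 5473 m.
Convert: Hardness H = 371.6 HV × 9.807 MPa/HV = 3644 MPa = 3.644e+09 Pa.
Restated in SI base units: W = 6.056 N, H = 3.644e+09 Pa, K = 1.667e-07.
Worn volume V = K·W·L/H = 1.667e-07 · 6.056 · 5473 / 3.644e+09 = 1.516e-12 m³.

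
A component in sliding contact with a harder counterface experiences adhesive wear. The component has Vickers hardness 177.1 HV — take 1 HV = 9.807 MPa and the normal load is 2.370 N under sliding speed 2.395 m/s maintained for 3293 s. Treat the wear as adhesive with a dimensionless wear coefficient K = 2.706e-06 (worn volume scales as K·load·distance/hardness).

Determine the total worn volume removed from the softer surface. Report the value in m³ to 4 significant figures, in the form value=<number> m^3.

The algebra maintains exact precision; the intermediates are shown rounded. Rounded once at the end, at four significant digits.
Distance covered L = v·t = 2.395 m/s × 3293 s = 7887 m.
Hardness H = 177.1 HV × 9.807 MPa/HV = 1737 MPa = 1.737e+09 Pa.
Expressed in SI base units: W = 2.370 N, H = 1.737e+09 Pa, K = 2.706e-06.
Archard relation: V = K·W·L/H = 2.706e-06 · 2.370 · 7887 / 1.737e+09 = 2.912e-11 m³.

value=2.912e-11 m^3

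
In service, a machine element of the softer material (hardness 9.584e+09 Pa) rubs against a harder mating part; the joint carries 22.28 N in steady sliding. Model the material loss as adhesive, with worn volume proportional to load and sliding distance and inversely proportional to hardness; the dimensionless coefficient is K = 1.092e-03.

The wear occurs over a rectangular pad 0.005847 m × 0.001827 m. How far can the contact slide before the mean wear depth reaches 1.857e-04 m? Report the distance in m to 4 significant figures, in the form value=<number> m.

value=781.4 m

Each operation holds exact precision — the intermediates appear rounded. Rounded once at the end to four significant digits.
Convert: Contact area A = 0.005847 m × 0.001827 m = 1.068e-05 m².
In SI base units, W = 22.28 N, H = 9.584e+09 Pa, K = 1.092e-03.
Volume at the limit: V_lim = h_lim·A = 1.857e-04 · 1.068e-05 = 1.984e-09 m³.
Thus life L = V_lim·H/(K·W) = 1.984e-09 · 9.584e+09 / (1.092e-03 · 22.28) = 781.4 m.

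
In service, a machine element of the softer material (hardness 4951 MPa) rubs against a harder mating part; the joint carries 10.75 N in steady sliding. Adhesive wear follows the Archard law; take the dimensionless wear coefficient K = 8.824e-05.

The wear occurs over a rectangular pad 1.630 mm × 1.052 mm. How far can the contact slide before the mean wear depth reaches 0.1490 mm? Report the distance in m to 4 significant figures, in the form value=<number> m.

value=1334 m

Intermediates are printed rounded — the computation maintains exact precision — one final rounding, at four significant digits.
Hardness H = 4951 MPa = 4.951e+09 Pa.
Pad sides 1.630 mm × 1.052 mm = 0.001630 m × 0.001052 m. Contact area A = 0.001630 m × 0.001052 m = 1.715e-06 m².
Depth limit h_lim = 0.1490 mm = 1.490e-04 m.
As SI base values: W = 10.75 N, H = 4.951e+09 Pa, K = 8.824e-05.
Permissible volume V_lim = h_lim·A = 1.490e-04 · 1.715e-06 = 2.555e-10 m³.
Thus life L = V_lim·H/(K·W) = 2.555e-10 · 4.951e+09 / (8.824e-05 · 10.75) = 1334 m.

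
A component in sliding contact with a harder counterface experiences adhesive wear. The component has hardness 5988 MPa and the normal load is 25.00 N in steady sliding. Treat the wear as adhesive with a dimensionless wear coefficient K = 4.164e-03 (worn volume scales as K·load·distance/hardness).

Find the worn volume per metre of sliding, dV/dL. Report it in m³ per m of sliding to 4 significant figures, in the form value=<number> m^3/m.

The intermediates appear rounded. The computation maintains full precision; a lone final rounding to four significant figures.
Convert: Hardness H = 5988 MPa = 5.988e+09 Pa.
Working in SI base units: W = 25.00 N, H = 5.988e+09 Pa, K = 4.164e-03.
Rate of wear dV/dL = K·W/H, per unit distance: 4.164e-03 · 25.00 / 5.988e+09 = 1.738e-11 m³/m.

value=1.738e-11 m^3/m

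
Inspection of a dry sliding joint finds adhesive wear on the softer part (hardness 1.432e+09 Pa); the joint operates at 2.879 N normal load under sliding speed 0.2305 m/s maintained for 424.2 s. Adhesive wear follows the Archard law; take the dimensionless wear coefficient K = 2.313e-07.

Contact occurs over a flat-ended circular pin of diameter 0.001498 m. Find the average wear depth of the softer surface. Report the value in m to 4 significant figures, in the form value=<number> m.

Each operation carries exact precision. Intermediate values appear rounded; one last rounding, at four significant digits.
Convert: The distance L = v·t = 0.2305 m/s × 424.2 s = 97.78 m.
Convert: Contact area A = π·d²/4 = π·(0.001498 m)²/4 = 1.762e-06 m².
Expressed in SI base units: W = 2.879 N, H = 1.432e+09 Pa, K = 2.313e-07.
Archard relation: V = K·W·L/H = 2.313e-07 · 2.879 · 97.78 / 1.432e+09 = 4.547e-14 m³.
Mean depth h = V/A = 4.547e-14 / 1.762e-06 = 2.580e-08 m.

value=2.580e-08 m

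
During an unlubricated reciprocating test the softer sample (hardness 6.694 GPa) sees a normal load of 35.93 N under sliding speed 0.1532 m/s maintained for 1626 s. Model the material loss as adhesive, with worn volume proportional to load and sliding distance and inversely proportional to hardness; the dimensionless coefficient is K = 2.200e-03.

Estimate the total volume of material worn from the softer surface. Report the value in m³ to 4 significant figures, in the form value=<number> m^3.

Quoted intermediates are rounded; all working math holds full precision; rounded once at the end: 4 significant digits.
Total distance L = v·t = 0.1532 m/s × 1626 s = 249.1 m.
Hardness H = 6.694 GPa = 6.694e+09 Pa.
In SI base units, W = 35.93 N, H = 6.694e+09 Pa, K = 2.200e-03.
The Archard volume V = K·W·L/H = 2.200e-03 · 35.93 · 249.1 / 6.694e+09 = 2.942e-09 m³.

value=2.942e-09 m^3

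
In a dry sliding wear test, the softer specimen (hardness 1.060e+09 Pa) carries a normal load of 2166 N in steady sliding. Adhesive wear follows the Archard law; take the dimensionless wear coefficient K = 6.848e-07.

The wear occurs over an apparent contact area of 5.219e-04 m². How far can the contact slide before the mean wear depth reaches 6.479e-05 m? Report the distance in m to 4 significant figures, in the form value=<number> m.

Intermediate values are printed rounded, and all working math maintains exact precision — rounded once at the end, at 4 significant figures.
Collected in SI base units: W = 2166 N, H = 1.060e+09 Pa, K = 6.848e-07.
Volume at the limit: V_lim = h_lim·A = 6.479e-05 · 5.219e-04 = 3.381e-08 m³.
Thus life L = V_lim·H/(K·W) = 3.381e-08 · 1.060e+09 / (6.848e-07 · 2166) = 2.416e+04 m.

value=2.416e+04 m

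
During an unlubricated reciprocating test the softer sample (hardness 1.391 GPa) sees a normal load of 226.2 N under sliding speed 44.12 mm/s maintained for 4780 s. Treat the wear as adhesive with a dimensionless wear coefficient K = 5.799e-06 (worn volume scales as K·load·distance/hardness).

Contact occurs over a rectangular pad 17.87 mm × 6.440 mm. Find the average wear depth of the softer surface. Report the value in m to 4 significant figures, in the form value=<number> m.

The algebra carries full float precision — intermediates are shown rounded; one final rounding: four significant figures.
Convert: Sliding speed v = 44.12 mm/s = 0.04412 m/s. Distance L = v·t = 0.04412 m/s × 4780 s = 210.9 m.
Convert: Hardness H = 1.391 GPa = 1.391e+09 Pa.
Convert: Pad sides 17.87 mm × 6.440 mm = 0.01787 m × 0.006440 m. Contact area A = 0.01787 m × 0.006440 m = 1.151e-04 m².
Restated in SI base units: W = 226.2 N, H = 1.391e+09 Pa, K = 5.799e-06.
Archard relation: V = K·W·L/H = 5.799e-06 · 226.2 · 210.9 / 1.391e+09 = 1.989e-10 m³.
Depth h = V/A = 1.989e-10 / 1.151e-04 = 1.728e-06 m.

value=1.728e-06 m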